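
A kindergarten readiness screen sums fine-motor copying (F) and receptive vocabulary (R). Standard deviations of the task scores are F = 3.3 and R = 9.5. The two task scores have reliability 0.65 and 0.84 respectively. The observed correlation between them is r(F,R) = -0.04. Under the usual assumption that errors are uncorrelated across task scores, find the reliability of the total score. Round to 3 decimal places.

0.815

Var(F+R) = 3.3² + 9.5² + 2·[3.3·9.5·(-0.04)] = 101.14 − 2.508 = 98.632.
With uncorrelated errors the cross-covariances are all true-score covariance, so they carry over unchanged; only the diagonal terms shrink to ρᵢσᵢ².
True-score variance = [3.3²·0.65 + 9.5²·0.84] − 2.508 = 82.8885 − 2.508 = 80.3805.
Reliability = 80.3805 / 98.632 = 0.815.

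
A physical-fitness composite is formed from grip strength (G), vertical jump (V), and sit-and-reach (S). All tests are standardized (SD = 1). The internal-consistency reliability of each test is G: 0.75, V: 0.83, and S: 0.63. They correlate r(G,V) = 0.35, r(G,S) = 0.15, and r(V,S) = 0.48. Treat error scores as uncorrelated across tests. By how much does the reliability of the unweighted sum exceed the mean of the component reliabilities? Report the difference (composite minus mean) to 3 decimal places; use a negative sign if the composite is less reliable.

0.104

Var(sum) = 3 + 1.96 = 4.96; true-score variance = 2.21 + 1.96 = 4.17; composite reliability = 0.8407.
Mean component reliability = 0.7367.
Difference = 0.8407 − 0.7367 = 0.104.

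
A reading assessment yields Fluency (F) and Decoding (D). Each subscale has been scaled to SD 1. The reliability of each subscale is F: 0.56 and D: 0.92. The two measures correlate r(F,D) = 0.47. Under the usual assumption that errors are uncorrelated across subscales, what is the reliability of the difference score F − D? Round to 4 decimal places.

Var(F−D) = 1 + 1 − 2·0.47 = 2 − 0.94 = 1.06.
Because errors are independent across components, Cov(Tᵢ,Tⱼ) = Cov(Xᵢ,Xⱼ); the off-diagonal part of the true-score variance is the same as above.
True-score variance = [0.56 + 0.92] − 0.94 = 1.48 − 0.94 = 0.54.
Reliability = 0.54 / 1.06 = 0.5094.

0.5094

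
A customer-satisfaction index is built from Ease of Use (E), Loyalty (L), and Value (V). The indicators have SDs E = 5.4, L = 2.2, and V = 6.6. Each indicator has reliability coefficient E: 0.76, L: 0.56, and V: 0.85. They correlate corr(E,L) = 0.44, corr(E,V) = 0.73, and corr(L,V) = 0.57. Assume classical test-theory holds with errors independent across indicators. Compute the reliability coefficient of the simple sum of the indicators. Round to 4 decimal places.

0.9000

Var(E+L+V) = 5.4² + 2.2² + 6.6² + 2·[5.4·2.2·0.44 + 5.4·6.6·0.73 + 2.2·6.6·0.57] = 77.56 + 79.0416 = 156.602.
Under uncorrelated errors the observed covariances equal the true-score covariances, so only the own-variance terms attenuate.
True-score variance = [5.4²·0.76 + 2.2²·0.56 + 6.6²·0.85] + 79.0416 = 61.898 + 79.0416 = 140.94.
Reliability = 140.94 / 156.602 = 0.9000.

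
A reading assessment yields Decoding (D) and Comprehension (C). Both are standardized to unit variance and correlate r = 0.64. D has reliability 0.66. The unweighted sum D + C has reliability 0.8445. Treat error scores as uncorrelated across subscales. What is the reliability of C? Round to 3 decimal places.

0.830

Var(D+C) = 2 + 2·0.64 = 3.280.
True-score variance = ρ_D + ρ_C + 2·0.64, so 0.8445 = (0.66 + ρ_C + 1.28) / 3.280.
ρ_C = 0.8445·3.280 − 0.66 − 1.28 = 0.830.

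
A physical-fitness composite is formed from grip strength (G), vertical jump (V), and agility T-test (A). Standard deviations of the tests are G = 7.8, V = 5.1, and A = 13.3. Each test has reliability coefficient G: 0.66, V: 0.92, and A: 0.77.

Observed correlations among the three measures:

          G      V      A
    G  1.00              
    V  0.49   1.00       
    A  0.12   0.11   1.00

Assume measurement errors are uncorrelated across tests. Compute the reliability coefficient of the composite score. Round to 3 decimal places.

Var(G+V+A) = 7.8² + 5.1² + 13.3² + 2·[7.8·5.1·0.49 + 7.8·13.3·0.12 + 5.1·13.3·0.11] = 263.74 + 78.8046 = 342.545.
With uncorrelated errors the cross-covariances are all true-score covariance, so they carry over unchanged; only the diagonal terms shrink to ρᵢσᵢ².
True-score variance = [7.8²·0.66 + 5.1²·0.92 + 13.3²·0.77] + 78.8046 = 200.289 + 78.8046 = 279.094.
Reliability = 279.094 / 342.545 = 0.815.

0.815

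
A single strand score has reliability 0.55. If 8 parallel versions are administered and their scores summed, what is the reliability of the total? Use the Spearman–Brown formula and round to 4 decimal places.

ρ_k = kρ / (1 + (k−1)ρ) = 8·0.55 / (1 + 7·0.55) = 4.400 / 4.850 = 0.9072.

0.9072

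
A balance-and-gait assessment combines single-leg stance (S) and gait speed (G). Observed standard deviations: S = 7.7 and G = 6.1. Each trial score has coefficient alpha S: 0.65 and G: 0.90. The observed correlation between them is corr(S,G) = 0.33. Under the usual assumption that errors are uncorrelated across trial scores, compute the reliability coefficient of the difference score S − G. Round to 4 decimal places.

0.6264

Var(S−G) = 7.7² + 6.1² − 2·7.7·6.1·0.33 = 96.5 − 31.0002 = 65.4998.
With uncorrelated errors the cross-covariances are all true-score covariance, so they carry over unchanged; only the diagonal terms shrink to ρᵢσᵢ².
True-score variance = [7.7²·0.65 + 6.1²·0.90] − 31.0002 = 72.0275 − 31.0002 = 41.0273.
Reliability = 41.0273 / 65.4998 = 0.6264.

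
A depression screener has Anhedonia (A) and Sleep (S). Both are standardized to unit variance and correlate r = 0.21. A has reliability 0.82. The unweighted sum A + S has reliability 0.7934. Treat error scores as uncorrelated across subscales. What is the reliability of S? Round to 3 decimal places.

Var(A+S) = 2 + 2·0.21 = 2.420.
True-score variance = ρ_A + ρ_S + 2·0.21, so 0.7934 = (0.82 + ρ_S + 0.42) / 2.420.
ρ_S = 0.7934·2.420 − 0.82 − 0.42 = 0.680.

0.680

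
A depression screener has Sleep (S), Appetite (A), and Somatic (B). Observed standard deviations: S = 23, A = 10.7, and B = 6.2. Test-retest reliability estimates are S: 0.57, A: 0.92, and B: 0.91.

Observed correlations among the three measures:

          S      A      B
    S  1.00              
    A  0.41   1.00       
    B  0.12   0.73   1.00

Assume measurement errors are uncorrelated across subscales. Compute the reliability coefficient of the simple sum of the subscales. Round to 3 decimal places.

Var(S+A+B) = 23² + 10.7² + 6.2² + 2·[23·10.7·0.41 + 23·6.2·0.12 + 10.7·6.2·0.73] = 681.93 + 332.882 = 1014.81.
Because errors are independent across components, Cov(Tᵢ,Tⱼ) = Cov(Xᵢ,Xⱼ); the off-diagonal part of the true-score variance is the same as above.
True-score variance = [23²·0.57 + 10.7²·0.92 + 6.2²·0.91] + 332.882 = 441.841 + 332.882 = 774.724.
Reliability = 774.724 / 1014.81 = 0.763.

0.763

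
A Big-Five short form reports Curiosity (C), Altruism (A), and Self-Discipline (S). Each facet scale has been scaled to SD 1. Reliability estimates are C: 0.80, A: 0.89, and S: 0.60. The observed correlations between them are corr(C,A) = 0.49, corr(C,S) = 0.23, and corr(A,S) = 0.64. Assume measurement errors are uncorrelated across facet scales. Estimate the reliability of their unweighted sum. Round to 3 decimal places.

Var(C+A+S) = 3 + 2·[0.49 + 0.23 + 0.64] = 3 + 2.72 = 5.72.
Under uncorrelated errors the observed covariances equal the true-score covariances, so only the own-variance terms attenuate.
True-score variance = [0.80 + 0.89 + 0.60] + 2.72 = 2.29 + 2.72 = 5.01.
Reliability = 5.01 / 5.72 = 0.876.

0.876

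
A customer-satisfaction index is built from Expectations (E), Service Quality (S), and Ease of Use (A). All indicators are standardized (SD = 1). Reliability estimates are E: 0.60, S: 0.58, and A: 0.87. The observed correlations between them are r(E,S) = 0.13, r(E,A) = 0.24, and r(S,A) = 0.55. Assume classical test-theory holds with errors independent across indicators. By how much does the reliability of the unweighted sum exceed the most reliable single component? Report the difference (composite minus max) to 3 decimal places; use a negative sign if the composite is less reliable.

Var(sum) = 3 + 1.84 = 4.84; true-score variance = 2.05 + 1.84 = 3.89; composite reliability = 0.8037.
Max component reliability = 0.8700.
Difference = 0.8037 − 0.8700 = -0.066.

-0.066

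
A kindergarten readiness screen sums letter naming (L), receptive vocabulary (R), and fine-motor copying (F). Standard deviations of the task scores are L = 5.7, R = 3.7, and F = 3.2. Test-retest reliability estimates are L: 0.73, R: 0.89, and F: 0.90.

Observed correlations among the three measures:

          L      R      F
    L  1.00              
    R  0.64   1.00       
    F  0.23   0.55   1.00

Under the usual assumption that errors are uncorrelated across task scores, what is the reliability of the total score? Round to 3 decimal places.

0.892

Var(L+R+F) = 5.7² + 3.7² + 3.2² + 2·[5.7·3.7·0.64 + 5.7·3.2·0.23 + 3.7·3.2·0.55] = 56.42 + 48.4096 = 104.83.
Because errors are independent across components, Cov(Tᵢ,Tⱼ) = Cov(Xᵢ,Xⱼ); the off-diagonal part of the true-score variance is the same as above.
True-score variance = [5.7²·0.73 + 3.7²·0.89 + 3.2²·0.90] + 48.4096 = 45.1178 + 48.4096 = 93.5274.
Reliability = 93.5274 / 104.83 = 0.892.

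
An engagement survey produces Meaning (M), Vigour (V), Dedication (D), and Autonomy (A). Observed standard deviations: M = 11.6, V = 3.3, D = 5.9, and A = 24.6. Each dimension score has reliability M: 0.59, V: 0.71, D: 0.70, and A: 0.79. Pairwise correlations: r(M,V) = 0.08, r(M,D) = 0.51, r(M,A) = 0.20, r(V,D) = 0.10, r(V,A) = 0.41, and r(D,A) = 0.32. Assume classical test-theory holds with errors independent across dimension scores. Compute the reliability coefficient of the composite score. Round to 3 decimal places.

0.828

Var(M+V+D+A) = 11.6² + 3.3² + 5.9² + 24.6² + 2·[11.6·3.3·0.08 + 11.6·5.9·0.51 + 11.6·24.6·0.20 + 3.3·5.9·0.10 + 3.3·24.6·0.41 + 5.9·24.6·0.32] = 785.42 + 353.429 = 1138.85.
Under uncorrelated errors the observed covariances equal the true-score covariances, so only the own-variance terms attenuate.
True-score variance = [11.6²·0.59 + 3.3²·0.71 + 5.9²·0.70 + 24.6²·0.79] + 353.429 = 589.566 + 353.429 = 942.995.
Reliability = 942.995 / 1138.85 = 0.828.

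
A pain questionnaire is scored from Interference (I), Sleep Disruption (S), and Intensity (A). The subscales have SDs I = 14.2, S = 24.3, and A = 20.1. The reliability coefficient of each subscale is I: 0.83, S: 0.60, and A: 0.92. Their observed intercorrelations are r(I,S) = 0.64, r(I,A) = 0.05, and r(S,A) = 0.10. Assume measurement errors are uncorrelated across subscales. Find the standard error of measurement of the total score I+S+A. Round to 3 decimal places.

17.401

Var(total) = 1196.14 + 567.905 = 1764.04.
True-score variance = 893.344 + 567.905 = 1461.25, so reliability = 0.8284.
Error variance = 1764.04 − 1461.25 = 302.796; SEM = √302.796 = 17.401.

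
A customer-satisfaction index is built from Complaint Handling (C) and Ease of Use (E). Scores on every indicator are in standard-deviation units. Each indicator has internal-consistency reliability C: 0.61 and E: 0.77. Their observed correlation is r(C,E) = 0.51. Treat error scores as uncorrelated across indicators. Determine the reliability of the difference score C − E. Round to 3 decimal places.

0.367

Var(C−E) = 1 + 1 − 2·0.51 = 2 − 1.02 = 0.98.
Under uncorrelated errors the observed covariances equal the true-score covariances, so only the own-variance terms attenuate.
True-score variance = [0.61 + 0.77] − 1.02 = 1.38 − 1.02 = 0.36.
Reliability = 0.36 / 0.98 = 0.367.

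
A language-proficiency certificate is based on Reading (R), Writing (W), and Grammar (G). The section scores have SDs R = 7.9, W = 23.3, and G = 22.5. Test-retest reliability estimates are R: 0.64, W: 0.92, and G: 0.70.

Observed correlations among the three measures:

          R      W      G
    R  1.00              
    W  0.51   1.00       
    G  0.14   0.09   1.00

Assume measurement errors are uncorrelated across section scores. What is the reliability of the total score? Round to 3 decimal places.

Var(R+W+G) = 7.9² + 23.3² + 22.5² + 2·[7.9·23.3·0.51 + 7.9·22.5·0.14 + 23.3·22.5·0.09] = 1111.55 + 331.886 = 1443.44.
Because errors are independent across components, Cov(Tᵢ,Tⱼ) = Cov(Xᵢ,Xⱼ); the off-diagonal part of the true-score variance is the same as above.
True-score variance = [7.9²·0.64 + 23.3²·0.92 + 22.5²·0.70] + 331.886 = 893.776 + 331.886 = 1225.66.
Reliability = 1225.66 / 1443.44 = 0.849.

0.849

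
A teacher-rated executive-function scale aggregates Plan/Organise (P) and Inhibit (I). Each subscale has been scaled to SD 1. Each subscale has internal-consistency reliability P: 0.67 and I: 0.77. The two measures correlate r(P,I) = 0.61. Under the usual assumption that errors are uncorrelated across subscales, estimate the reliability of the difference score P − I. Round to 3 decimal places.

0.282

Var(P−I) = 1 + 1 − 2·0.61 = 2 − 1.22 = 0.78.
Because errors are independent across components, Cov(Tᵢ,Tⱼ) = Cov(Xᵢ,Xⱼ); the off-diagonal part of the true-score variance is the same as above.
True-score variance = [0.67 + 0.77] − 1.22 = 1.44 − 1.22 = 0.22.
Reliability = 0.22 / 0.78 = 0.282.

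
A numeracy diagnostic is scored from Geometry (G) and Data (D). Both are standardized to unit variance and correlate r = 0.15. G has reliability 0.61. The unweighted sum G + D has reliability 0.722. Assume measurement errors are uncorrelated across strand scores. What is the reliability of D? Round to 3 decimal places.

Var(G+D) = 2 + 2·0.15 = 2.300.
True-score variance = ρ_G + ρ_D + 2·0.15, so 0.722 = (0.61 + ρ_D + 0.30) / 2.300.
ρ_D = 0.722·2.300 − 0.61 − 0.30 = 0.751.

0.751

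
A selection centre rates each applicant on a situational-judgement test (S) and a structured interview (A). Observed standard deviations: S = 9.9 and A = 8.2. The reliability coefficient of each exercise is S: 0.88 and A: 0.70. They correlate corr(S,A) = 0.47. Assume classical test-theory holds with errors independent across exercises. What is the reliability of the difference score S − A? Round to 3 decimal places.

Var(S−A) = 9.9² + 8.2² − 2·9.9·8.2·0.47 = 165.25 − 76.3092 = 88.9408.
Under uncorrelated errors the observed covariances equal the true-score covariances, so only the own-variance terms attenuate.
True-score variance = [9.9²·0.88 + 8.2²·0.70] − 76.3092 = 133.317 − 76.3092 = 57.0076.
Reliability = 57.0076 / 88.9408 = 0.641.

0.641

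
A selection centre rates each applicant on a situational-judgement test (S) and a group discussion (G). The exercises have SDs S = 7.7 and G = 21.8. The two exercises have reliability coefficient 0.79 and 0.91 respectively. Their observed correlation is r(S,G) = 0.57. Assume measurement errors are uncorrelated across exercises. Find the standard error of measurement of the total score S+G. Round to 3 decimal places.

Var(total) = 534.53 + 191.36 = 725.89.
True-score variance = 479.308 + 191.36 = 670.668, so reliability = 0.9239.
Error variance = 725.89 − 670.668 = 55.2225; SEM = √55.2225 = 7.431.

7.431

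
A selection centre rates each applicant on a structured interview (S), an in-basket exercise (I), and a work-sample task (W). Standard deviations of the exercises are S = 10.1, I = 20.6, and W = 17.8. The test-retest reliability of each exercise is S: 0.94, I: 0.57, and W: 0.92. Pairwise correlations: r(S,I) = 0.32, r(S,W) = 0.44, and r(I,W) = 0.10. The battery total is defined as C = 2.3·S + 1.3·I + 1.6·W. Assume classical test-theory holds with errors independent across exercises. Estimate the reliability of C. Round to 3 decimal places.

0.873

Var(C) = 2.3²·10.1² + 1.3²·20.6² + 1.6²·17.8² + 2·[2.99·10.1·20.6·0.32 + 3.68·10.1·17.8·0.44 + 2.08·20.6·17.8·0.10] = 2067.91 + 1132.88 = 3200.79.
Because errors are independent across components, Cov(Tᵢ,Tⱼ) = Cov(Xᵢ,Xⱼ); the off-diagonal part of the true-score variance is the same as above.
True-score variance = [2.3²·10.1²·0.94 + 1.3²·20.6²·0.57 + 1.6²·17.8²·0.92] + 1132.88 = 1662.26 + 1132.88 = 2795.14.
Reliability = 2795.14 / 3200.79 = 0.873.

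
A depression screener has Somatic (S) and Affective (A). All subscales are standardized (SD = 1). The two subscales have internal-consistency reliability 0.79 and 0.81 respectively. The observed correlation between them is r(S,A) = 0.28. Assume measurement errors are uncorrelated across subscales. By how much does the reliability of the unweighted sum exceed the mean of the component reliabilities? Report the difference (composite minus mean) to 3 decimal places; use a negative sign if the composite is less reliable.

0.044

Var(sum) = 2 + 0.56 = 2.56; true-score variance = 1.6 + 0.56 = 2.16; composite reliability = 0.8438.
Mean component reliability = 0.8000.
Difference = 0.8438 − 0.8000 = 0.044.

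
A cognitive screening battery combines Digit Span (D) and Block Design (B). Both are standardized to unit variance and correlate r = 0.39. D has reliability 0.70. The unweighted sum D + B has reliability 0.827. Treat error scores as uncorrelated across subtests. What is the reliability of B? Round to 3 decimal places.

0.819

Var(D+B) = 2 + 2·0.39 = 2.780.
True-score variance = ρ_D + ρ_B + 2·0.39, so 0.827 = (0.70 + ρ_B + 0.78) / 2.780.
ρ_B = 0.827·2.780 − 0.70 − 0.78 = 0.819.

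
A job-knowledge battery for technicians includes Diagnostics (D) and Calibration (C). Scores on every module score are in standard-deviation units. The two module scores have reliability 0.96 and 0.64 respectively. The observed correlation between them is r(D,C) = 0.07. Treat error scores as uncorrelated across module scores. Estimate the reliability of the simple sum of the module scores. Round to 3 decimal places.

Var(D+C) = 2 + 2·[0.07] = 2 + 0.14 = 2.14.
Because errors are independent across components, Cov(Tᵢ,Tⱼ) = Cov(Xᵢ,Xⱼ); the off-diagonal part of the true-score variance is the same as above.
True-score variance = [0.96 + 0.64] + 0.14 = 1.6 + 0.14 = 1.74.
Reliability = 1.74 / 2.14 = 0.813.

0.813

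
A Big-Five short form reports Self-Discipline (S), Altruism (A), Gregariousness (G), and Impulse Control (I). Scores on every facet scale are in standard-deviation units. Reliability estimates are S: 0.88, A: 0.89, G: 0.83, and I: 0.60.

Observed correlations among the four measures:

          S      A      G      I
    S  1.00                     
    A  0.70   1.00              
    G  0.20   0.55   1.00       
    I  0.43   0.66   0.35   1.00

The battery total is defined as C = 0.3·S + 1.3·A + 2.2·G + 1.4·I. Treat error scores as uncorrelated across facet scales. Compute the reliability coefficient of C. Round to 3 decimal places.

Var(C) = 0.3² + 1.3² + 2.2² + 1.4² + 2·[0.39·0.70 + 0.66·0.20 + 0.42·0.43 + 2.86·0.55 + 1.82·0.66 + 3.08·0.35] = 8.58 + 8.8756 = 17.4556.
Under uncorrelated errors the observed covariances equal the true-score covariances, so only the own-variance terms attenuate.
True-score variance = [0.3²·0.88 + 1.3²·0.89 + 2.2²·0.83 + 1.4²·0.60] + 8.8756 = 6.7765 + 8.8756 = 15.6521.
Reliability = 15.6521 / 17.4556 = 0.897.

0.897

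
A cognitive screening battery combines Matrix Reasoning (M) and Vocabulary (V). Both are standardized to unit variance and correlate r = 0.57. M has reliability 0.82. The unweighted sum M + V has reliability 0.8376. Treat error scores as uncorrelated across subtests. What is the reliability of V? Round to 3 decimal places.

Var(M+V) = 2 + 2·0.57 = 3.140.
True-score variance = ρ_M + ρ_V + 2·0.57, so 0.8376 = (0.82 + ρ_V + 1.14) / 3.140.
ρ_V = 0.8376·3.140 − 0.82 − 1.14 = 0.670.

0.670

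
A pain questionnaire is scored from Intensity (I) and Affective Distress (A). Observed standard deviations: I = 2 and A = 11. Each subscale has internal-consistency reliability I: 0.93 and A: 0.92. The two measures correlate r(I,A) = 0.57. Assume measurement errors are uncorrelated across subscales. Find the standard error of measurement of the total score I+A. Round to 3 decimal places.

Var(total) = 125 + 25.08 = 150.08.
True-score variance = 115.04 + 25.08 = 140.12, so reliability = 0.9336.
Error variance = 150.08 − 140.12 = 9.96; SEM = √9.96 = 3.156.

3.156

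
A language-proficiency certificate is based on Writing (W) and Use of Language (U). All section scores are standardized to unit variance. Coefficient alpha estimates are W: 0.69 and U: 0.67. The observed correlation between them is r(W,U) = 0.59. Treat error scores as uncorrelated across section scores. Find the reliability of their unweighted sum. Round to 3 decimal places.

0.799

Var(W+U) = 2 + 2·[0.59] = 2 + 1.18 = 3.18.
Under uncorrelated errors the observed covariances equal the true-score covariances, so only the own-variance terms attenuate.
True-score variance = [0.69 + 0.67] + 1.18 = 1.36 + 1.18 = 2.54.
Reliability = 2.54 / 3.18 = 0.799.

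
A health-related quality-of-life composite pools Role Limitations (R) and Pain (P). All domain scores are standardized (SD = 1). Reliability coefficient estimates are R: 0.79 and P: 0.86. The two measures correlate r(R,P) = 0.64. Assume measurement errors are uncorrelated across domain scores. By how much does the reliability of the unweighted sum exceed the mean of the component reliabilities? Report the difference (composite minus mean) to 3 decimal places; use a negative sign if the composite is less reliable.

0.068

Var(sum) = 2 + 1.28 = 3.28; true-score variance = 1.65 + 1.28 = 2.93; composite reliability = 0.8933.
Mean component reliability = 0.8250.
Difference = 0.8933 − 0.8250 = 0.068.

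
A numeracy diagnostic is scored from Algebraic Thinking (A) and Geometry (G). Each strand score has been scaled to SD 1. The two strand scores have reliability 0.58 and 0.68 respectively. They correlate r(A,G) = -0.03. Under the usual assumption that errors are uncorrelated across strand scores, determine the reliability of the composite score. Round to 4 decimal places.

0.6186

Var(A+G) = 2 + 2·[(-0.03)] = 2 − 0.06 = 1.94.
Because errors are independent across components, Cov(Tᵢ,Tⱼ) = Cov(Xᵢ,Xⱼ); the off-diagonal part of the true-score variance is the same as above.
True-score variance = [0.58 + 0.68] − 0.06 = 1.26 − 0.06 = 1.2.
Reliability = 1.2 / 1.94 = 0.6186.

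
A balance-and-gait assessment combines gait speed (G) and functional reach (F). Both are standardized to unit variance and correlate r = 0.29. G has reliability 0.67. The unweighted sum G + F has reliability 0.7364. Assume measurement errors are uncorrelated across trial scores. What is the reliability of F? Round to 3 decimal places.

Var(G+F) = 2 + 2·0.29 = 2.580.
True-score variance = ρ_G + ρ_F + 2·0.29, so 0.7364 = (0.67 + ρ_F + 0.58) / 2.580.
ρ_F = 0.7364·2.580 − 0.67 − 0.58 = 0.650.

0.650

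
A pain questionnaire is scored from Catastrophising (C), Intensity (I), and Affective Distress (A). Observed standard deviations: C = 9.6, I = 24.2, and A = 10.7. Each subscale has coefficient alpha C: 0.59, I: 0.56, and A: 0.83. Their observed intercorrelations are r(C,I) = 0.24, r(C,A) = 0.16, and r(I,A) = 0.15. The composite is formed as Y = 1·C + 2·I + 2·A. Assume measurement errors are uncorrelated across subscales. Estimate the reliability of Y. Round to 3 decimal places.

0.672

Var(Y) = 9.6² + 2²·24.2² + 2²·10.7² + 2·[2·9.6·24.2·0.24 + 2·9.6·10.7·0.16 + 4·24.2·10.7·0.15] = 2892.68 + 599.496 = 3492.18.
Under uncorrelated errors the observed covariances equal the true-score covariances, so only the own-variance terms attenuate.
True-score variance = [9.6²·0.59 + 2²·24.2²·0.56 + 2²·10.7²·0.83] + 599.496 = 1746.31 + 599.496 = 2345.81.
Reliability = 2345.81 / 3492.18 = 0.672.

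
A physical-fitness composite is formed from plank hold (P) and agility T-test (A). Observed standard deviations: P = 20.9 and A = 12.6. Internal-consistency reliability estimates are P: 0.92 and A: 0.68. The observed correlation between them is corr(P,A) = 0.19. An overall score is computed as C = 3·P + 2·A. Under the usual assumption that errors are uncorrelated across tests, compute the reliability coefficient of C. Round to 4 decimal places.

Var(C) = 3²·20.9² + 2²·12.6² + 2·[6·20.9·12.6·0.19] = 4566.33 + 600.415 = 5166.75.
Because errors are independent across components, Cov(Tᵢ,Tⱼ) = Cov(Xᵢ,Xⱼ); the off-diagonal part of the true-score variance is the same as above.
True-score variance = [3²·20.9²·0.92 + 2²·12.6²·0.68] + 600.415 = 4048.61 + 600.415 = 4649.03.
Reliability = 4649.03 / 5166.75 = 0.8998.

0.8998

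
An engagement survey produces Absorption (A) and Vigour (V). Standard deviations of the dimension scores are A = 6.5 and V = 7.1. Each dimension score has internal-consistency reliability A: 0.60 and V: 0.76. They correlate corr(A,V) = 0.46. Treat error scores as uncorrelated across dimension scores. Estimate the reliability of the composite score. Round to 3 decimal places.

Var(A+V) = 6.5² + 7.1² + 2·[6.5·7.1·0.46] = 92.66 + 42.458 = 135.118.
With uncorrelated errors the cross-covariances are all true-score covariance, so they carry over unchanged; only the diagonal terms shrink to ρᵢσᵢ².
True-score variance = [6.5²·0.60 + 7.1²·0.76] + 42.458 = 63.6616 + 42.458 = 106.12.
Reliability = 106.12 / 135.118 = 0.785.

0.785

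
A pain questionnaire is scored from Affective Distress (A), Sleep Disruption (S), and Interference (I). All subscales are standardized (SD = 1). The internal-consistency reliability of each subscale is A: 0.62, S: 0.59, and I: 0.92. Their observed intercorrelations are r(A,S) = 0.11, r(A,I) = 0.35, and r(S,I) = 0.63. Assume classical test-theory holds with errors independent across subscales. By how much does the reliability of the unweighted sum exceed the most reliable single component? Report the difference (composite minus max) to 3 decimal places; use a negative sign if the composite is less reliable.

-0.088

Var(sum) = 3 + 2.18 = 5.18; true-score variance = 2.13 + 2.18 = 4.31; composite reliability = 0.8320.
Max component reliability = 0.9200.
Difference = 0.8320 − 0.9200 = -0.088.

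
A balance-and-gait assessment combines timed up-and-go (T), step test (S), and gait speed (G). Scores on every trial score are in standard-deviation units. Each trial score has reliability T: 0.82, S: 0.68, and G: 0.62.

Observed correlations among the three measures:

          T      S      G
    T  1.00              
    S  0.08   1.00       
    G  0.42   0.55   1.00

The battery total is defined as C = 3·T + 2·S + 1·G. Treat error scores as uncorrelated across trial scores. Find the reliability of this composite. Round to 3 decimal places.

Var(C) = 3² + 2² + 1 + 2·[6·0.08 + 3·0.42 + 2·0.55] = 14 + 5.68 = 19.68.
Under uncorrelated errors the observed covariances equal the true-score covariances, so only the own-variance terms attenuate.
True-score variance = [3²·0.82 + 2²·0.68 + 0.62] + 5.68 = 10.72 + 5.68 = 16.4.
Reliability = 16.4 / 19.68 = 0.833.

0.833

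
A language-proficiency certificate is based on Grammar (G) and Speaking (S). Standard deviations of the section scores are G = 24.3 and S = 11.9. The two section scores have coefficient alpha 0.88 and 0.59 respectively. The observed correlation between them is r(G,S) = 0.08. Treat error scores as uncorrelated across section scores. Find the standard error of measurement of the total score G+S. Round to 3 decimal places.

11.354

Var(total) = 732.1 + 46.2672 = 778.367.
True-score variance = 603.181 + 46.2672 = 649.448, so reliability = 0.8344.
Error variance = 778.367 − 649.448 = 128.919; SEM = √128.919 = 11.354.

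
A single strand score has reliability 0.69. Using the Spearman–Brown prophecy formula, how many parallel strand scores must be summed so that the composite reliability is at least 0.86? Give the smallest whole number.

k ≥ ρ*(1−ρ₁)/(ρ₁(1−ρ*)) = 0.86·0.31 / (0.69·0.14) = 2.760.
Smallest integer k = 3.

3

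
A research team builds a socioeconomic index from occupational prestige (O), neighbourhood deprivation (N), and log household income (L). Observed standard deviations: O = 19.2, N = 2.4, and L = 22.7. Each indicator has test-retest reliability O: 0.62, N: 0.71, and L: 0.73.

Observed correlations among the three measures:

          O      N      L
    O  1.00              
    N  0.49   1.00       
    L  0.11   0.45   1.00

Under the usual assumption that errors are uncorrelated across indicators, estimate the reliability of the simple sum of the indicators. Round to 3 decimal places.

Var(O+N+L) = 19.2² + 2.4² + 22.7² + 2·[19.2·2.4·0.49 + 19.2·22.7·0.11 + 2.4·22.7·0.45] = 889.69 + 190.075 = 1079.77.
With uncorrelated errors the cross-covariances are all true-score covariance, so they carry over unchanged; only the diagonal terms shrink to ρᵢσᵢ².
True-score variance = [19.2²·0.62 + 2.4²·0.71 + 22.7²·0.73] + 190.075 = 608.808 + 190.075 = 798.883.
Reliability = 798.883 / 1079.77 = 0.740.

0.740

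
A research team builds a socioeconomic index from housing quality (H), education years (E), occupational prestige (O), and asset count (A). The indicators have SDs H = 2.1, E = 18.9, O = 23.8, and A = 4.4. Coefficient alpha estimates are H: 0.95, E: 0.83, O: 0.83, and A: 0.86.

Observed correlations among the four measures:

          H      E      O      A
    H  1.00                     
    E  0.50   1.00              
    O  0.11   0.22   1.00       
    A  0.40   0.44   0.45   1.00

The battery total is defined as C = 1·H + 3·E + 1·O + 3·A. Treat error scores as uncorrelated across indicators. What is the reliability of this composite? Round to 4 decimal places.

0.8818

Var(C) = 2.1² + 3²·18.9² + 23.8² + 3²·4.4² + 2·[3·2.1·18.9·0.50 + 2.1·23.8·0.11 + 3·2.1·4.4·0.40 + 3·18.9·23.8·0.22 + 9·18.9·4.4·0.44 + 3·23.8·4.4·0.45] = 3959.98 + 1687.38 = 5647.36.
Because errors are independent across components, Cov(Tᵢ,Tⱼ) = Cov(Xᵢ,Xⱼ); the off-diagonal part of the true-score variance is the same as above.
True-score variance = [2.1²·0.95 + 3²·18.9²·0.83 + 23.8²·0.83 + 3²·4.4²·0.86] + 1687.38 = 3292.54 + 1687.38 = 4979.91.
Reliability = 4979.91 / 5647.36 = 0.8818.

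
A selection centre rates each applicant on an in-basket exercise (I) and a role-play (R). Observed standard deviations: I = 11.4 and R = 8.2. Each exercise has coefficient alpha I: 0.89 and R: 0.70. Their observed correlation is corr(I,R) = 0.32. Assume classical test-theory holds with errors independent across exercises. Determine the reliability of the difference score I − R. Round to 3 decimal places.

0.749

Var(I−R) = 11.4² + 8.2² − 2·11.4·8.2·0.32 = 197.2 − 59.8272 = 137.373.
With uncorrelated errors the cross-covariances are all true-score covariance, so they carry over unchanged; only the diagonal terms shrink to ρᵢσᵢ².
True-score variance = [11.4²·0.89 + 8.2²·0.70] − 59.8272 = 162.732 − 59.8272 = 102.905.
Reliability = 102.905 / 137.373 = 0.749.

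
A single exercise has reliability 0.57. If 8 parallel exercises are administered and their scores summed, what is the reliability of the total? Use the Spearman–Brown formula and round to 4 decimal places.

0.9138

ρ_k = kρ / (1 + (k−1)ρ) = 8·0.57 / (1 + 7·0.57) = 4.560 / 4.990 = 0.9138.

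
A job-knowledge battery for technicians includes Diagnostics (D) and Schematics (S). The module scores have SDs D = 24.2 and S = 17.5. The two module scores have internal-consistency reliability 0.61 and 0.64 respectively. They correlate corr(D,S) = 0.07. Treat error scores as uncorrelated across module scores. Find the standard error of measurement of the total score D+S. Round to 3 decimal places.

18.402

Var(total) = 891.89 + 59.29 = 951.18.
True-score variance = 553.24 + 59.29 = 612.53, so reliability = 0.6440.
Error variance = 951.18 − 612.53 = 338.65; SEM = √338.65 = 18.402.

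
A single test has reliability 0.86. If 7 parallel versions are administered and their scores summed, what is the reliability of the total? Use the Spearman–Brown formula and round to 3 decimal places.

0.977

ρ_k = kρ / (1 + (k−1)ρ) = 7·0.86 / (1 + 6·0.86) = 6.020 / 6.160 = 0.977.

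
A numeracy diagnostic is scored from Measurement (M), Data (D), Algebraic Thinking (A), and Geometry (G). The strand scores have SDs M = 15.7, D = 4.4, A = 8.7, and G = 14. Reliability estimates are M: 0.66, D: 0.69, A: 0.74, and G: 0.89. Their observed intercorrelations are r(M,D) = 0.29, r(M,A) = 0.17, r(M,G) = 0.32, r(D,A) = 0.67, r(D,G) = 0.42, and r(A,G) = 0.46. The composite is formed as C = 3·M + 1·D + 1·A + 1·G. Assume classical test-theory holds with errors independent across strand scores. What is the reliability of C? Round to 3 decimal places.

Var(C) = 3²·15.7² + 4.4² + 8.7² + 14² + 2·[3·15.7·4.4·0.29 + 3·15.7·8.7·0.17 + 3·15.7·14·0.32 + 4.4·8.7·0.67 + 4.4·14·0.42 + 8.7·14·0.46] = 2509.46 + 896.632 = 3406.09.
Because errors are independent across components, Cov(Tᵢ,Tⱼ) = Cov(Xᵢ,Xⱼ); the off-diagonal part of the true-score variance is the same as above.
True-score variance = [3²·15.7²·0.66 + 4.4²·0.69 + 8.7²·0.74 + 14²·0.89] + 896.632 = 1707.96 + 896.632 = 2604.59.
Reliability = 2604.59 / 3406.09 = 0.765.

0.765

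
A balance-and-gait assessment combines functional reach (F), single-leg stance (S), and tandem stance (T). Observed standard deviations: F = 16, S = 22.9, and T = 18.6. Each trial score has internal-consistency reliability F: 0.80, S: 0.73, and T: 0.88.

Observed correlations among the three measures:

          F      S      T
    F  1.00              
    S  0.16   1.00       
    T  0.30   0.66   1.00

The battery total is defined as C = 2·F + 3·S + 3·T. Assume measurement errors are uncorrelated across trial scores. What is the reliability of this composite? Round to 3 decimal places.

Var(C) = 2²·16² + 3²·22.9² + 3²·18.6² + 2·[6·16·22.9·0.16 + 6·16·18.6·0.30 + 9·22.9·18.6·0.66] = 8857.33 + 6835.02 = 15692.3.
With uncorrelated errors the cross-covariances are all true-score covariance, so they carry over unchanged; only the diagonal terms shrink to ρᵢσᵢ².
True-score variance = [2²·16²·0.80 + 3²·22.9²·0.73 + 3²·18.6²·0.88] + 6835.02 = 7004.58 + 6835.02 = 13839.6.
Reliability = 13839.6 / 15692.3 = 0.882.

0.882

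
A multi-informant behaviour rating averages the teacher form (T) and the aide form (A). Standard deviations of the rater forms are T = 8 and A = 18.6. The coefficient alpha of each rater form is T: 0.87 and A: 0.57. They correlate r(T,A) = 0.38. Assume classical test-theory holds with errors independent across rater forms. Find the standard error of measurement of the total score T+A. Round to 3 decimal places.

12.533

Var(total) = 409.96 + 113.088 = 523.048.
True-score variance = 252.877 + 113.088 = 365.965, so reliability = 0.6997.
Error variance = 523.048 − 365.965 = 157.083; SEM = √157.083 = 12.533.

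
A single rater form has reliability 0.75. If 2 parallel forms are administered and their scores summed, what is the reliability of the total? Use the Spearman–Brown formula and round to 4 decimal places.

0.8571

ρ_k = kρ / (1 + (k−1)ρ) = 2·0.75 / (1 + 1·0.75) = 1.500 / 1.750 = 0.8571.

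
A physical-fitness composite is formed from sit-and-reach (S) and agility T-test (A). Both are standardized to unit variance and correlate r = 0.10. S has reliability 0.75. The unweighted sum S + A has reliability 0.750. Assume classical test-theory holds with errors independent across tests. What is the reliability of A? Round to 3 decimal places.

Var(S+A) = 2 + 2·0.10 = 2.200.
True-score variance = ρ_S + ρ_A + 2·0.10, so 0.750 = (0.75 + ρ_A + 0.20) / 2.200.
ρ_A = 0.750·2.200 − 0.75 − 0.20 = 0.700.

0.700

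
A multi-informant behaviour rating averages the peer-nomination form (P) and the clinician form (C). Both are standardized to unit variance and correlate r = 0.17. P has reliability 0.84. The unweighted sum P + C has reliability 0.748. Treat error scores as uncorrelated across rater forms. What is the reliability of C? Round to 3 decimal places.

0.570

Var(P+C) = 2 + 2·0.17 = 2.340.
True-score variance = ρ_P + ρ_C + 2·0.17, so 0.748 = (0.84 + ρ_C + 0.34) / 2.340.
ρ_C = 0.748·2.340 − 0.84 − 0.34 = 0.570.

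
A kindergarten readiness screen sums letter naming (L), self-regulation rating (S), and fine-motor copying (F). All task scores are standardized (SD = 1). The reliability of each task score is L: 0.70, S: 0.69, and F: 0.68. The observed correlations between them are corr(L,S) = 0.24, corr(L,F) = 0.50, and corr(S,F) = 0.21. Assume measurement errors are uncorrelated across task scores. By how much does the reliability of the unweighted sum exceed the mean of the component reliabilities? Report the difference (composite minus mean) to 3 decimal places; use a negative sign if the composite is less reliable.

0.120

Var(sum) = 3 + 1.9 = 4.9; true-score variance = 2.07 + 1.9 = 3.97; composite reliability = 0.8102.
Mean component reliability = 0.6900.
Difference = 0.8102 − 0.6900 = 0.120.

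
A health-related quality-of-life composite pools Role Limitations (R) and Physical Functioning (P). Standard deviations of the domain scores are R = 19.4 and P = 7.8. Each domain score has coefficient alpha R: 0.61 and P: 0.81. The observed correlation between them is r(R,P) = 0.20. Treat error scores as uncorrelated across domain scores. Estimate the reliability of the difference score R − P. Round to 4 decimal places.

0.5796

Var(R−P) = 19.4² + 7.8² − 2·19.4·7.8·0.20 = 437.2 − 60.528 = 376.672.
Under uncorrelated errors the observed covariances equal the true-score covariances, so only the own-variance terms attenuate.
True-score variance = [19.4²·0.61 + 7.8²·0.81] − 60.528 = 278.86 − 60.528 = 218.332.
Reliability = 218.332 / 376.672 = 0.5796.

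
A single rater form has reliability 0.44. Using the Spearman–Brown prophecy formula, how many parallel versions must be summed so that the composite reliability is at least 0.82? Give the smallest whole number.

6

k ≥ ρ*(1−ρ₁)/(ρ₁(1−ρ*)) = 0.82·0.56 / (0.44·0.18) = 5.798.
Smallest integer k = 6.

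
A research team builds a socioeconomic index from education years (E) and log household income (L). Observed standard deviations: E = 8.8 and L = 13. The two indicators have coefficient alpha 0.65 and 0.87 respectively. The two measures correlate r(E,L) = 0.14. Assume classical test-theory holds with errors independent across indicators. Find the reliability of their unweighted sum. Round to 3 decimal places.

Var(E+L) = 8.8² + 13² + 2·[8.8·13·0.14] = 246.44 + 32.032 = 278.472.
Under uncorrelated errors the observed covariances equal the true-score covariances, so only the own-variance terms attenuate.
True-score variance = [8.8²·0.65 + 13²·0.87] + 32.032 = 197.366 + 32.032 = 229.398.
Reliability = 229.398 / 278.472 = 0.824.

0.824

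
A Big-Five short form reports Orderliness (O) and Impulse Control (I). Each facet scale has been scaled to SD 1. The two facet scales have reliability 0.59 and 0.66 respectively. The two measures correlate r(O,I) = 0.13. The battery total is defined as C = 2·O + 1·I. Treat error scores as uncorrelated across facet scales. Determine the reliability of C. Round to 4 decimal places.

0.6413

Var(C) = 2² + 1 + 2·[2·0.13] = 5 + 0.52 = 5.52.
Because errors are independent across components, Cov(Tᵢ,Tⱼ) = Cov(Xᵢ,Xⱼ); the off-diagonal part of the true-score variance is the same as above.
True-score variance = [2²·0.59 + 0.66] + 0.52 = 3.02 + 0.52 = 3.54.
Reliability = 3.54 / 5.52 = 0.6413.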